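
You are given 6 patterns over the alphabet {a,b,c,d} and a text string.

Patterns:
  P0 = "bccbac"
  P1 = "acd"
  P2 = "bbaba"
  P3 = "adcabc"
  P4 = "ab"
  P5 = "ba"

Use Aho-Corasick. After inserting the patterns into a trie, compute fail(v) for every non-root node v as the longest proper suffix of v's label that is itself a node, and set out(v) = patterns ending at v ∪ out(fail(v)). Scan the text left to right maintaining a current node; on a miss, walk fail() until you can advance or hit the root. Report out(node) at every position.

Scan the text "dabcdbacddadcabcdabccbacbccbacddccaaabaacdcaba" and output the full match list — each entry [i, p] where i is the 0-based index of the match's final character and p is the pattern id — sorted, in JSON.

Build automaton:
Trie nodes:
  0='ε' goto a→7 b→1
  1='b' goto a→20 b→10 c→2
  2='bc' goto c→3
  3='bcc' goto b→4
  4='bccb' goto a→5
  5='bccba' goto c→6
  6='bccbac' goto ·  [P0 ends]
  7='a' goto b→19 c→8 d→14
  8='ac' goto d→9
  9='acd' goto ·  [P1 ends]
  10='bb' goto a→11
  11='bba' goto b→12
  12='bbab' goto a→13
  13='bbaba' goto ·  [P2 ends]
  14='ad' goto c→15
  15='adc' goto a→16
  16='adca' goto b→17
  17='adcab' goto c→18
  18='adcabc' goto ·  [P3 ends]
  19='ab' goto ·  [P4 ends]
  20='ba' goto ·  [P5 ends]

BFS fail/out derivation:
  n1('b'): parent n0 fail=0; on 'b' 0 → fail=0;  out ∅∪∅=∅
  n7('a'): parent n0 fail=0; on 'a' 0 → fail=0;  out ∅∪∅=∅
  n2('bc'): parent n1 fail=0; on 'c' 0 → fail=0;  out ∅∪∅=∅
  n8('ac'): parent n7 fail=0; on 'c' 0 → fail=0;  out ∅∪∅=∅
  n10('bb'): parent n1 fail=0; on 'b' 0 → fail=1;  out ∅∪∅=∅
  n14('ad'): parent n7 fail=0; on 'd' 0 → fail=0;  out ∅∪∅=∅
  n19('ab'): parent n7 fail=0; on 'b' 0 → fail=1;  out {4}∪∅={4}
  n20('ba'): parent n1 fail=0; on 'a' 0 → fail=7;  out {5}∪∅={5}
  n3('bcc'): parent n2 fail=0; on 'c' 0 → fail=0;  out ∅∪∅=∅
  n9('acd'): parent n8 fail=0; on 'd' 0 → fail=0;  out {1}∪∅={1}
  n11('bba'): parent n10 fail=1; on 'a' 1 → fail=20;  out ∅∪{5}={5}
  n15('adc'): parent n14 fail=0; on 'c' 0 → fail=0;  out ∅∪∅=∅
  n4('bccb'): parent n3 fail=0; on 'b' 0 → fail=1;  out ∅∪∅=∅
  n12('bbab'): parent n11 fail=20; on 'b' 20→7 → fail=19;  out ∅∪{4}={4}
  n16('adca'): parent n15 fail=0; on 'a' 0 → fail=7;  out ∅∪∅=∅
  n5('bccba'): parent n4 fail=1; on 'a' 1 → fail=20;  out ∅∪{5}={5}
  n13('bbaba'): parent n12 fail=19; on 'a' 19→1 → fail=20;  out {2}∪{5}={2,5}
  n17('adcab'): parent n16 fail=7; on 'b' 7 → fail=19;  out ∅∪{4}={4}
  n6('bccbac'): parent n5 fail=20; on 'c' 20→7 → fail=8;  out {0}∪∅={0}
  n18('adcabc'): parent n17 fail=19; on 'c' 19→1 → fail=2;  out {3}∪∅={3}

Run:
[0] read 'd'  n0⇒n0
[1] read 'a'  n0⇒n7
[2] read 'b'  n7⇒n19  ** P4@[1:2]
[3] read 'c'  n19⇒n2 (via fail)
[4] read 'd'  n2⇒n0 (via fail)
[5] read 'b'  n0⇒n1
[6] read 'a'  n1⇒n20  ** P5@[5:6]
[7] read 'c'  n20⇒n8 (via fail)
[8] read 'd'  n8⇒n9  ** P1@[6:8]
[9] read 'd'  n9⇒n0 (via fail)
[10] read 'a'  n0⇒n7
[11] read 'd'  n7⇒n14
[12] read 'c'  n14⇒n15
[13] read 'a'  n15⇒n16
[14] read 'b'  n16⇒n17  ** P4@[13:14]
[15] read 'c'  n17⇒n18  ** P3@[10:15]
[16] read 'd'  n18⇒n0 (via fail)
[17] read 'a'  n0⇒n7
[18] read 'b'  n7⇒n19  ** P4@[17:18]
[19] read 'c'  n19⇒n2 (via fail)
[20] read 'c'  n2⇒n3
[21] read 'b'  n3⇒n4
[22] read 'a'  n4⇒n5  ** P5@[21:22]
[23] read 'c'  n5⇒n6  ** P0@[18:23]
[24] read 'b'  n6⇒n1 (via fail)
[25] read 'c'  n1⇒n2
[26] read 'c'  n2⇒n3
[27] read 'b'  n3⇒n4
[28] read 'a'  n4⇒n5  ** P5@[27:28]
[29] read 'c'  n5⇒n6  ** P0@[24:29]
[30] read 'd'  n6⇒n9 (via fail)  ** P1@[28:30]
[31] read 'd'  n9⇒n0 (via fail)
[32] read 'c'  n0⇒n0
[33] read 'c'  n0⇒n0
[34] read 'a'  n0⇒n7
[35] read 'a'  n7⇒n7 (via fail)
[36] read 'a'  n7⇒n7 (via fail)
[37] read 'b'  n7⇒n19  ** P4@[36:37]
[38] read 'a'  n19⇒n20 (via fail)  ** P5@[37:38]
[39] read 'a'  n20⇒n7 (via fail)
[40] read 'c'  n7⇒n8
[41] read 'd'  n8⇒n9  ** P1@[39:41]
[42] read 'c'  n9⇒n0 (via fail)
[43] read 'a'  n0⇒n7
[44] read 'b'  n7⇒n19  ** P4@[43:44]
[45] read 'a'  n19⇒n20 (via fail)  ** P5@[44:45]

All matches (sorted): [[2,4],[6,5],[8,1],[14,4],[15,3],[18,4],[22,5],[23,0],[28,5],[29,0],[30,1],[37,4],[38,5],[41,1],[44,4],[45,5]]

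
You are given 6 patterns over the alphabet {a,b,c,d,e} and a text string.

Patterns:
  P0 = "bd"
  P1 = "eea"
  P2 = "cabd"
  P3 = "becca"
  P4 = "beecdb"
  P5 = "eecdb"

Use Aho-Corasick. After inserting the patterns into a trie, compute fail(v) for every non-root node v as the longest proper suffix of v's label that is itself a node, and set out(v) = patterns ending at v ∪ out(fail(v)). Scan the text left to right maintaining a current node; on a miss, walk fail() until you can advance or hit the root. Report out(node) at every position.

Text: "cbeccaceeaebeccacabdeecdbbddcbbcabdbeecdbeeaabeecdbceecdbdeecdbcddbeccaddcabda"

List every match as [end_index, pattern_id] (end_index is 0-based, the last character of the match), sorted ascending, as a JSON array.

Build automaton:
Trie (insert patterns):
  0='ε' goto b→1 c→6 e→3
  1='b' goto d→2 e→10
  2='bd' goto ·  ←P0
  3='e' goto e→4
  4='ee' goto a→5 c→18
  5='eea' goto ·  ←P1
  6='c' goto a→7
  7='ca' goto b→8
  8='cab' goto d→9
  9='cabd' goto ·  ←P2
  10='be' goto c→11 e→14
  11='bec' goto c→12
  12='becc' goto a→13
  13='becca' goto ·  ←P3
  14='bee' goto c→15
  15='beec' goto d→16
  16='beecd' goto b→17
  17='beecdb' goto ·  ←P4
  18='eec' goto d→19
  19='eecd' goto b→20
  20='eecdb' goto ·  ←P5

Failure links (BFS by depth):
  n1('b'): parent n0 fail=0; on 'b' 0 → fail=0;  out ∅∪∅=∅
  n3('e'): parent n0 fail=0; on 'e' 0 → fail=0;  out ∅∪∅=∅
  n6('c'): parent n0 fail=0; on 'c' 0 → fail=0;  out ∅∪∅=∅
  n2('bd'): parent n1 fail=0; on 'd' 0 → fail=0;  out {0}∪∅={0}
  n4('ee'): parent n3 fail=0; on 'e' 0 → fail=3;  out ∅∪∅=∅
  n7('ca'): parent n6 fail=0; on 'a' 0 → fail=0;  out ∅∪∅=∅
  n10('be'): parent n1 fail=0; on 'e' 0 → fail=3;  out ∅∪∅=∅
  n5('eea'): parent n4 fail=3; on 'a' 3→0 → fail=0;  out {1}∪∅={1}
  n8('cab'): parent n7 fail=0; on 'b' 0 → fail=1;  out ∅∪∅=∅
  n11('bec'): parent n10 fail=3; on 'c' 3→0 → fail=6;  out ∅∪∅=∅
  n14('bee'): parent n10 fail=3; on 'e' 3 → fail=4;  out ∅∪∅=∅
  n18('eec'): parent n4 fail=3; on 'c' 3→0 → fail=6;  out ∅∪∅=∅
  n9('cabd'): parent n8 fail=1; on 'd' 1 → fail=2;  out {2}∪{0}={0,2}
  n12('becc'): parent n11 fail=6; on 'c' 6→0 → fail=6;  out ∅∪∅=∅
  n15('beec'): parent n14 fail=4; on 'c' 4 → fail=18;  out ∅∪∅=∅
  n19('eecd'): parent n18 fail=6; on 'd' 6→0 → fail=0;  out ∅∪∅=∅
  n13('becca'): parent n12 fail=6; on 'a' 6 → fail=7;  out {3}∪∅={3}
  n16('beecd'): parent n15 fail=18; on 'd' 18 → fail=19;  out ∅∪∅=∅
  n20('eecdb'): parent n19 fail=0; on 'b' 0 → fail=1;  out {5}∪∅={5}
  n17('beecdb'): parent n16 fail=19; on 'b' 19 → fail=20;  out {4}∪{5}={4,5}

Run:
[0] read 'c'  n0⇒n6
[1] read 'b'  n6⇒n1 (fail-walked)
[2] read 'e'  n1⇒n10
[3] read 'c'  n10⇒n11
[4] read 'c'  n11⇒n12
[5] read 'a'  n12⇒n13  → match P3@[1:5]
[6] read 'c'  n13⇒n6 (fail-walked)
[7] read 'e'  n6⇒n3 (fail-walked)
[8] read 'e'  n3⇒n4
[9] read 'a'  n4⇒n5  → match P1@[7:9]
[10] read 'e'  n5⇒n3 (fail-walked)
[11] read 'b'  n3⇒n1 (fail-walked)
[12] read 'e'  n1⇒n10
[13] read 'c'  n10⇒n11
[14] read 'c'  n11⇒n12
[15] read 'a'  n12⇒n13  → match P3@[11:15]
[16] read 'c'  n13⇒n6 (fail-walked)
[17] read 'a'  n6⇒n7
[18] read 'b'  n7⇒n8
[19] read 'd'  n8⇒n9  → match P0@[18:19],P2@[16:19]
[20] read 'e'  n9⇒n3 (fail-walked)
[21] read 'e'  n3⇒n4
[22] read 'c'  n4⇒n18
[23] read 'd'  n18⇒n19
[24] read 'b'  n19⇒n20  → match P5@[20:24]
[25] read 'b'  n20⇒n1 (fail-walked)
[26] read 'd'  n1⇒n2  → match P0@[25:26]
[27] read 'd'  n2⇒n0 (fail-walked)
[28] read 'c'  n0⇒n6
[29] read 'b'  n6⇒n1 (fail-walked)
[30] read 'b'  n1⇒n1 (fail-walked)
[31] read 'c'  n1⇒n6 (fail-walked)
[32] read 'a'  n6⇒n7
[33] read 'b'  n7⇒n8
[34] read 'd'  n8⇒n9  → match P0@[33:34],P2@[31:34]
[35] read 'b'  n9⇒n1 (fail-walked)
[36] read 'e'  n1⇒n10
[37] read 'e'  n10⇒n14
[38] read 'c'  n14⇒n15
[39] read 'd'  n15⇒n16
[40] read 'b'  n16⇒n17  → match P4@[35:40],P5@[36:40]
[41] read 'e'  n17⇒n10 (fail-walked)
[42] read 'e'  n10⇒n14
[43] read 'a'  n14⇒n5 (fail-walked)  → match P1@[41:43]
[44] read 'a'  n5⇒n0 (fail-walked)
[45] read 'b'  n0⇒n1
[46] read 'e'  n1⇒n10
[47] read 'e'  n10⇒n14
[48] read 'c'  n14⇒n15
[49] read 'd'  n15⇒n16
[50] read 'b'  n16⇒n17  → match P4@[45:50],P5@[46:50]
[51] read 'c'  n17⇒n6 (fail-walked)
[52] read 'e'  n6⇒n3 (fail-walked)
[53] read 'e'  n3⇒n4
[54] read 'c'  n4⇒n18
[55] read 'd'  n18⇒n19
[56] read 'b'  n19⇒n20  → match P5@[52:56]
[57] read 'd'  n20⇒n2 (fail-walked)  → match P0@[56:57]
[58] read 'e'  n2⇒n3 (fail-walked)
[59] read 'e'  n3⇒n4
[60] read 'c'  n4⇒n18
[61] read 'd'  n18⇒n19
[62] read 'b'  n19⇒n20  → match P5@[58:62]
[63] read 'c'  n20⇒n6 (fail-walked)
[64] read 'd'  n6⇒n0 (fail-walked)
[65] read 'd'  n0⇒n0
[66] read 'b'  n0⇒n1
[67] read 'e'  n1⇒n10
[68] read 'c'  n10⇒n11
[69] read 'c'  n11⇒n12
[70] read 'a'  n12⇒n13  → match P3@[66:70]
[71] read 'd'  n13⇒n0 (fail-walked)
[72] read 'd'  n0⇒n0
[73] read 'c'  n0⇒n6
[74] read 'a'  n6⇒n7
[75] read 'b'  n7⇒n8
[76] read 'd'  n8⇒n9  → match P0@[75:76],P2@[73:76]
[77] read 'a'  n9⇒n0 (fail-walked)

Matches: [[5,3],[9,1],[15,3],[19,0],[19,2],[24,5],[26,0],[34,0],[34,2],[40,4],[40,5],[43,1],[50,4],[50,5],[56,5],[57,0],[62,5],[70,3],[76,0],[76,2]]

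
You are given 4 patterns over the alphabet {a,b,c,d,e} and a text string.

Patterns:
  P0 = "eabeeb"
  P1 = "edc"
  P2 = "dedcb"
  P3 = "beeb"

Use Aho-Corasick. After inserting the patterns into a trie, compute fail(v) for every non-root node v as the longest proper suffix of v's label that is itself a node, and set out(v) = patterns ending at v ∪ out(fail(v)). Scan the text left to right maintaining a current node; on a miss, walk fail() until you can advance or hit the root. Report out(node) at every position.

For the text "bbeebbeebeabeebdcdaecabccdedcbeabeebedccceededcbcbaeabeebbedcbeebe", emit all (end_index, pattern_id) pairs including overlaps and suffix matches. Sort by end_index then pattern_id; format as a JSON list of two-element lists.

Construct AC machine:
Trie nodes:
  0='ε' goto b→14 d→9 e→1
  1='e' goto a→2 d→7
  2='ea' goto b→3
  3='eab' goto e→4
  4='eabe' goto e→5
  5='eabee' goto b→6
  6='eabeeb' goto ·  [P0 ends]
  7='ed' goto c→8
  8='edc' goto ·  [P1 ends]
  9='d' goto e→10
  10='de' goto d→11
  11='ded' goto c→12
  12='dedc' goto b→13
  13='dedcb' goto ·  [P2 ends]
  14='b' goto e→15
  15='be' goto e→16
  16='bee' goto b→17
  17='beeb' goto ·  [P3 ends]

BFS fail/out derivation:
  n1('e'): parent n0 fail=0; on 'e' 0 → fail=0;  out ∅∪∅=∅
  n9('d'): parent n0 fail=0; on 'd' 0 → fail=0;  out ∅∪∅=∅
  n14('b'): parent n0 fail=0; on 'b' 0 → fail=0;  out ∅∪∅=∅
  n2('ea'): parent n1 fail=0; on 'a' 0 → fail=0;  out ∅∪∅=∅
  n7('ed'): parent n1 fail=0; on 'd' 0 → fail=9;  out ∅∪∅=∅
  n10('de'): parent n9 fail=0; on 'e' 0 → fail=1;  out ∅∪∅=∅
  n15('be'): parent n14 fail=0; on 'e' 0 → fail=1;  out ∅∪∅=∅
  n3('eab'): parent n2 fail=0; on 'b' 0 → fail=14;  out ∅∪∅=∅
  n8('edc'): parent n7 fail=9; on 'c' 9→0 → fail=0;  out {1}∪∅={1}
  n11('ded'): parent n10 fail=1; on 'd' 1 → fail=7;  out ∅∪∅=∅
  n16('bee'): parent n15 fail=1; on 'e' 1→0 → fail=1;  out ∅∪∅=∅
  n4('eabe'): parent n3 fail=14; on 'e' 14 → fail=15;  out ∅∪∅=∅
  n12('dedc'): parent n11 fail=7; on 'c' 7 → fail=8;  out ∅∪{1}={1}
  n17('beeb'): parent n16 fail=1; on 'b' 1→0 → fail=14;  out {3}∪∅={3}
  n5('eabee'): parent n4 fail=15; on 'e' 15 → fail=16;  out ∅∪∅=∅
  n13('dedcb'): parent n12 fail=8; on 'b' 8→0 → fail=14;  out {2}∪∅={2}
  n6('eabeeb'): parent n5 fail=16; on 'b' 16 → fail=17;  out {0}∪{3}={0,3}

Scan:
i=0 'b': node 0→14
i=1 'b': node 14→14 (fail-walked)
i=2 'e': node 14→15
i=3 'e': node 15→16
i=4 'b': node 16→17  ** P3@[1:4]
i=5 'b': node 17→14 (fail-walked)
i=6 'e': node 14→15
i=7 'e': node 15→16
i=8 'b': node 16→17  ** P3@[5:8]
i=9 'e': node 17→15 (fail-walked)
i=10 'a': node 15→2 (fail-walked)
i=11 'b': node 2→3
i=12 'e': node 3→4
i=13 'e': node 4→5
i=14 'b': node 5→6  ** P0@[9:14],P3@[11:14]
i=15 'd': node 6→9 (fail-walked)
i=16 'c': node 9→0 (fail-walked)
i=17 'd': node 0→9
i=18 'a': node 9→0 (fail-walked)
i=19 'e': node 0→1
i=20 'c': node 1→0 (fail-walked)
i=21 'a': node 0→0
i=22 'b': node 0→14
i=23 'c': node 14→0 (fail-walked)
i=24 'c': node 0→0
i=25 'd': node 0→9
i=26 'e': node 9→10
i=27 'd': node 10→11
i=28 'c': node 11→12  ** P1@[26:28]
i=29 'b': node 12→13  ** P2@[25:29]
i=30 'e': node 13→15 (fail-walked)
i=31 'a': node 15→2 (fail-walked)
i=32 'b': node 2→3
i=33 'e': node 3→4
i=34 'e': node 4→5
i=35 'b': node 5→6  ** P0@[30:35],P3@[32:35]
i=36 'e': node 6→15 (fail-walked)
i=37 'd': node 15→7 (fail-walked)
i=38 'c': node 7→8  ** P1@[36:38]
i=39 'c': node 8→0 (fail-walked)
i=40 'c': node 0→0
i=41 'e': node 0→1
i=42 'e': node 1→1 (fail-walked)
i=43 'd': node 1→7
i=44 'e': node 7→10 (fail-walked)
i=45 'd': node 10→11
i=46 'c': node 11→12  ** P1@[44:46]
i=47 'b': node 12→13  ** P2@[43:47]
i=48 'c': node 13→0 (fail-walked)
i=49 'b': node 0→14
i=50 'a': node 14→0 (fail-walked)
i=51 'e': node 0→1
i=52 'a': node 1→2
i=53 'b': node 2→3
i=54 'e': node 3→4
i=55 'e': node 4→5
i=56 'b': node 5→6  ** P0@[51:56],P3@[53:56]
i=57 'b': node 6→14 (fail-walked)
i=58 'e': node 14→15
i=59 'd': node 15→7 (fail-walked)
i=60 'c': node 7→8  ** P1@[58:60]
i=61 'b': node 8→14 (fail-walked)
i=62 'e': node 14→15
i=63 'e': node 15→16
i=64 'b': node 16→17  ** P3@[61:64]
i=65 'e': node 17→15 (fail-walked)

Result: [[4,3],[8,3],[14,0],[14,3],[28,1],[29,2],[35,0],[35,3],[38,1],[46,1],[47,2],[56,0],[56,3],[60,1],[64,3]]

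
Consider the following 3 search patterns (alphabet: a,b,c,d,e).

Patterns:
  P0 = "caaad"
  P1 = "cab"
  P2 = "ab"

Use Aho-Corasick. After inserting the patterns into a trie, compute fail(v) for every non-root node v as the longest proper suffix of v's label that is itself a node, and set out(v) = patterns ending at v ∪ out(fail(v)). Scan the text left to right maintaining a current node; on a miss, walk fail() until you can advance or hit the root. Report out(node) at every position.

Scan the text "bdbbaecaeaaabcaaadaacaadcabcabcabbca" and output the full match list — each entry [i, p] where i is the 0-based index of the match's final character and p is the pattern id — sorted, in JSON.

Construct AC machine:
Trie (insert patterns):
  n0 'ε': a→7 c→1
  n1 'c': a→2
  n2 'ca': a→3 b→6
  n3 'caa': a→4
  n4 'caaa': d→5
  n5 'caaad': ·  [P0 ends]
  n6 'cab': ·  [P1 ends]
  n7 'a': b→8
  n8 'ab': ·  [P2 ends]

BFS fail/out derivation:
  n1('c'): parent n0 fail=0; on 'c' 0 → fail=0;  out ∅∪∅=∅
  n7('a'): parent n0 fail=0; on 'a' 0 → fail=0;  out ∅∪∅=∅
  n2('ca'): parent n1 fail=0; on 'a' 0 → fail=7;  out ∅∪∅=∅
  n8('ab'): parent n7 fail=0; on 'b' 0 → fail=0;  out {2}∪∅={2}
  n3('caa'): parent n2 fail=7; on 'a' 7→0 → fail=7;  out ∅∪∅=∅
  n6('cab'): parent n2 fail=7; on 'b' 7 → fail=8;  out {1}∪{2}={1,2}
  n4('caaa'): parent n3 fail=7; on 'a' 7→0 → fail=7;  out ∅∪∅=∅
  n5('caaad'): parent n4 fail=7; on 'd' 7→0 → fail=0;  out {0}∪∅={0}

Text stream:
i=0 'b': node 0→0
i=1 'd': node 0→0
i=2 'b': node 0→0
i=3 'b': node 0→0
i=4 'a': node 0→7
i=5 'e': node 7→0 (fail-walked)
i=6 'c': node 0→1
i=7 'a': node 1→2
i=8 'e': node 2→0 (fail-walked)
i=9 'a': node 0→7
i=10 'a': node 7→7 (fail-walked)
i=11 'a': node 7→7 (fail-walked)
i=12 'b': node 7→8  emit P2@[11:12]
i=13 'c': node 8→1 (fail-walked)
i=14 'a': node 1→2
i=15 'a': node 2→3
i=16 'a': node 3→4
i=17 'd': node 4→5  emit P0@[13:17]
i=18 'a': node 5→7 (fail-walked)
i=19 'a': node 7→7 (fail-walked)
i=20 'c': node 7→1 (fail-walked)
i=21 'a': node 1→2
i=22 'a': node 2→3
i=23 'd': node 3→0 (fail-walked)
i=24 'c': node 0→1
i=25 'a': node 1→2
i=26 'b': node 2→6  emit P1@[24:26],P2@[25:26]
i=27 'c': node 6→1 (fail-walked)
i=28 'a': node 1→2
i=29 'b': node 2→6  emit P1@[27:29],P2@[28:29]
i=30 'c': node 6→1 (fail-walked)
i=31 'a': node 1→2
i=32 'b': node 2→6  emit P1@[30:32],P2@[31:32]
i=33 'b': node 6→0 (fail-walked)
i=34 'c': node 0→1
i=35 'a': node 1→2

All matches (sorted): [[12,2],[17,0],[26,1],[26,2],[29,1],[29,2],[32,1],[32,2]]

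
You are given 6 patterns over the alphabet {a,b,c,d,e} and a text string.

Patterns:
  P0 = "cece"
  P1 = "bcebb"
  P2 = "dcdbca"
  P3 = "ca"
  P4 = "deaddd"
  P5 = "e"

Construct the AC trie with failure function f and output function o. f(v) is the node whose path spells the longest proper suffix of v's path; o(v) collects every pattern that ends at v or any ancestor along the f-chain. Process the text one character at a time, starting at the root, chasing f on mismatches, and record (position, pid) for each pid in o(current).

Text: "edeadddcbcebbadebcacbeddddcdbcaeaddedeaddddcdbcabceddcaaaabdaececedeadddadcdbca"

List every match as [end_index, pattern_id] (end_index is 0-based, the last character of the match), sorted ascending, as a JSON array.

Construct AC machine:
Trie nodes:
  n0 'ε': b→5 c→1 d→10 e→22
  n1 'c': a→16 e→2
  n2 'ce': c→3
  n3 'cec': e→4
  n4 'cece': ·  ←P0
  n5 'b': c→6
  n6 'bc': e→7
  n7 'bce': b→8
  n8 'bceb': b→9
  n9 'bcebb': ·  ←P1
  n10 'd': c→11 e→17
  n11 'dc': d→12
  n12 'dcd': b→13
  n13 'dcdb': c→14
  n14 'dcdbc': a→15
  n15 'dcdbca': ·  ←P2
  n16 'ca': ·  ←P3
  n17 'de': a→18
  n18 'dea': d→19
  n19 'dead': d→20
  n20 'deadd': d→21
  n21 'deaddd': ·  ←P4
  n22 'e': ·  ←P5

BFS fail/out derivation:
  n1('c'): parent n0 fail=0; on 'c' 0 → fail=0;  out ∅∪∅=∅
  n5('b'): parent n0 fail=0; on 'b' 0 → fail=0;  out ∅∪∅=∅
  n10('d'): parent n0 fail=0; on 'd' 0 → fail=0;  out ∅∪∅=∅
  n22('e'): parent n0 fail=0; on 'e' 0 → fail=0;  out {5}∪∅={5}
  n2('ce'): parent n1 fail=0; on 'e' 0 → fail=22;  out ∅∪{5}={5}
  n6('bc'): parent n5 fail=0; on 'c' 0 → fail=1;  out ∅∪∅=∅
  n11('dc'): parent n10 fail=0; on 'c' 0 → fail=1;  out ∅∪∅=∅
  n16('ca'): parent n1 fail=0; on 'a' 0 → fail=0;  out {3}∪∅={3}
  n17('de'): parent n10 fail=0; on 'e' 0 → fail=22;  out ∅∪{5}={5}
  n3('cec'): parent n2 fail=22; on 'c' 22→0 → fail=1;  out ∅∪∅=∅
  n7('bce'): parent n6 fail=1; on 'e' 1 → fail=2;  out ∅∪{5}={5}
  n12('dcd'): parent n11 fail=1; on 'd' 1→0 → fail=10;  out ∅∪∅=∅
  n18('dea'): parent n17 fail=22; on 'a' 22→0 → fail=0;  out ∅∪∅=∅
  n4('cece'): parent n3 fail=1; on 'e' 1 → fail=2;  out {0}∪{5}={0,5}
  n8('bceb'): parent n7 fail=2; on 'b' 2→22→0 → fail=5;  out ∅∪∅=∅
  n13('dcdb'): parent n12 fail=10; on 'b' 10→0 → fail=5;  out ∅∪∅=∅
  n19('dead'): parent n18 fail=0; on 'd' 0 → fail=10;  out ∅∪∅=∅
  n9('bcebb'): parent n8 fail=5; on 'b' 5→0 → fail=5;  out {1}∪∅={1}
  n14('dcdbc'): parent n13 fail=5; on 'c' 5 → fail=6;  out ∅∪∅=∅
  n20('deadd'): parent n19 fail=10; on 'd' 10→0 → fail=10;  out ∅∪∅=∅
  n15('dcdbca'): parent n14 fail=6; on 'a' 6→1 → fail=16;  out {2}∪{3}={2,3}
  n21('deaddd'): parent n20 fail=10; on 'd' 10→0 → fail=10;  out {4}∪∅={4}

Run:
pos 0 'e': at 22  → match P5@[0:0]
pos 1 'd': at 10 ·f
pos 2 'e': at 17  → match P5@[2:2]
pos 3 'a': at 18
pos 4 'd': at 19
pos 5 'd': at 20
pos 6 'd': at 21  → match P4@[1:6]
pos 7 'c': at 11 ·f
pos 8 'b': at 5 ·f
pos 9 'c': at 6
pos 10 'e': at 7  → match P5@[10:10]
pos 11 'b': at 8
pos 12 'b': at 9  → match P1@[8:12]
pos 13 'a': at 0 ·f
pos 14 'd': at 10
pos 15 'e': at 17  → match P5@[15:15]
pos 16 'b': at 5 ·f
pos 17 'c': at 6
pos 18 'a': at 16 ·f  → match P3@[17:18]
pos 19 'c': at 1 ·f
pos 20 'b': at 5 ·f
pos 21 'e': at 22 ·f  → match P5@[21:21]
pos 22 'd': at 10 ·f
pos 23 'd': at 10 ·f
pos 24 'd': at 10 ·f
pos 25 'd': at 10 ·f
pos 26 'c': at 11
pos 27 'd': at 12
pos 28 'b': at 13
pos 29 'c': at 14
pos 30 'a': at 15  → match P2@[25:30],P3@[29:30]
pos 31 'e': at 22 ·f  → match P5@[31:31]
pos 32 'a': at 0 ·f
pos 33 'd': at 10
pos 34 'd': at 10 ·f
pos 35 'e': at 17  → match P5@[35:35]
pos 36 'd': at 10 ·f
pos 37 'e': at 17  → match P5@[37:37]
pos 38 'a': at 18
pos 39 'd': at 19
pos 40 'd': at 20
pos 41 'd': at 21  → match P4@[36:41]
pos 42 'd': at 10 ·f
pos 43 'c': at 11
pos 44 'd': at 12
pos 45 'b': at 13
pos 46 'c': at 14
pos 47 'a': at 15  → match P2@[42:47],P3@[46:47]
pos 48 'b': at 5 ·f
pos 49 'c': at 6
pos 50 'e': at 7  → match P5@[50:50]
pos 51 'd': at 10 ·f
pos 52 'd': at 10 ·f
pos 53 'c': at 11
pos 54 'a': at 16 ·f  → match P3@[53:54]
pos 55 'a': at 0 ·f
pos 56 'a': at 0
pos 57 'a': at 0
pos 58 'b': at 5
pos 59 'd': at 10 ·f
pos 60 'a': at 0 ·f
pos 61 'e': at 22  → match P5@[61:61]
pos 62 'c': at 1 ·f
pos 63 'e': at 2  → match P5@[63:63]
pos 64 'c': at 3
pos 65 'e': at 4  → match P0@[62:65],P5@[65:65]
pos 66 'd': at 10 ·f
pos 67 'e': at 17  → match P5@[67:67]
pos 68 'a': at 18
pos 69 'd': at 19
pos 70 'd': at 20
pos 71 'd': at 21  → match P4@[66:71]
pos 72 'a': at 0 ·f
pos 73 'd': at 10
pos 74 'c': at 11
pos 75 'd': at 12
pos 76 'b': at 13
pos 77 'c': at 14
pos 78 'a': at 15  → match P2@[73:78],P3@[77:78]

Result: [[0,5],[2,5],[6,4],[10,5],[12,1],[15,5],[18,3],[21,5],[30,2],[30,3],[31,5],[35,5],[37,5],[41,4],[47,2],[47,3],[50,5],[54,3],[61,5],[63,5],[65,0],[65,5],[67,5],[71,4],[78,2],[78,3]]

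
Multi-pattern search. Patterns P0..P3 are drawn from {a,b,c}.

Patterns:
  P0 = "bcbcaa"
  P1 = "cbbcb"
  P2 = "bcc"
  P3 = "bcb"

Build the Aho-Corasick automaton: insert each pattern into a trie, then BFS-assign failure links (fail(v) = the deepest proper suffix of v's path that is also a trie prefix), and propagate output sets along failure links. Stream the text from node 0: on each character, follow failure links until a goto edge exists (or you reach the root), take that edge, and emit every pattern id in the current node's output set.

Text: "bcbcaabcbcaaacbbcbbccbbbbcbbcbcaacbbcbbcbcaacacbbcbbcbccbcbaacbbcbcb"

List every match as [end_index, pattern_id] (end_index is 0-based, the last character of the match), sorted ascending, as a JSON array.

Construct AC machine:
Trie nodes:
  n0 'ε': b→1 c→7
  n1 'b': c→2
  n2 'bc': b→3 c→12
  n3 'bcb': c→4  [P3 ends]
  n4 'bcbc': a→5
  n5 'bcbca': a→6
  n6 'bcbcaa': ·  [P0 ends]
  n7 'c': b→8
  n8 'cb': b→9
  n9 'cbb': c→10
  n10 'cbbc': b→11
  n11 'cbbcb': ·  [P1 ends]
  n12 'bcc': ·  [P2 ends]

BFS fail/out derivation:
  n1('b'): parent n0 fail=0; on 'b' 0 → fail=0;  out ∅∪∅=∅
  n7('c'): parent n0 fail=0; on 'c' 0 → fail=0;  out ∅∪∅=∅
  n2('bc'): parent n1 fail=0; on 'c' 0 → fail=7;  out ∅∪∅=∅
  n8('cb'): parent n7 fail=0; on 'b' 0 → fail=1;  out ∅∪∅=∅
  n3('bcb'): parent n2 fail=7; on 'b' 7 → fail=8;  out {3}∪∅={3}
  n9('cbb'): parent n8 fail=1; on 'b' 1→0 → fail=1;  out ∅∪∅=∅
  n12('bcc'): parent n2 fail=7; on 'c' 7→0 → fail=7;  out {2}∪∅={2}
  n4('bcbc'): parent n3 fail=8; on 'c' 8→1 → fail=2;  out ∅∪∅=∅
  n10('cbbc'): parent n9 fail=1; on 'c' 1 → fail=2;  out ∅∪∅=∅
  n5('bcbca'): parent n4 fail=2; on 'a' 2→7→0 → fail=0;  out ∅∪∅=∅
  n11('cbbcb'): parent n10 fail=2; on 'b' 2 → fail=3;  out {1}∪{3}={1,3}
  n6('bcbcaa'): parent n5 fail=0; on 'a' 0 → fail=0;  out {0}∪∅={0}

Run:
[0] read 'b'  n0⇒n1
[1] read 'c'  n1⇒n2
[2] read 'b'  n2⇒n3  → match P3@[0:2]
[3] read 'c'  n3⇒n4
[4] read 'a'  n4⇒n5
[5] read 'a'  n5⇒n6  → match P0@[0:5]
[6] read 'b'  n6⇒n1 (fail-walked)
[7] read 'c'  n1⇒n2
[8] read 'b'  n2⇒n3  → match P3@[6:8]
[9] read 'c'  n3⇒n4
[10] read 'a'  n4⇒n5
[11] read 'a'  n5⇒n6  → match P0@[6:11]
[12] read 'a'  n6⇒n0 (fail-walked)
[13] read 'c'  n0⇒n7
[14] read 'b'  n7⇒n8
[15] read 'b'  n8⇒n9
[16] read 'c'  n9⇒n10
[17] read 'b'  n10⇒n11  → match P1@[13:17],P3@[15:17]
[18] read 'b'  n11⇒n9 (fail-walked)
[19] read 'c'  n9⇒n10
[20] read 'c'  n10⇒n12 (fail-walked)  → match P2@[18:20]
[21] read 'b'  n12⇒n8 (fail-walked)
[22] read 'b'  n8⇒n9
[23] read 'b'  n9⇒n1 (fail-walked)
[24] read 'b'  n1⇒n1 (fail-walked)
[25] read 'c'  n1⇒n2
[26] read 'b'  n2⇒n3  → match P3@[24:26]
[27] read 'b'  n3⇒n9 (fail-walked)
[28] read 'c'  n9⇒n10
[29] read 'b'  n10⇒n11  → match P1@[25:29],P3@[27:29]
[30] read 'c'  n11⇒n4 (fail-walked)
[31] read 'a'  n4⇒n5
[32] read 'a'  n5⇒n6  → match P0@[27:32]
[33] read 'c'  n6⇒n7 (fail-walked)
[34] read 'b'  n7⇒n8
[35] read 'b'  n8⇒n9
[36] read 'c'  n9⇒n10
[37] read 'b'  n10⇒n11  → match P1@[33:37],P3@[35:37]
[38] read 'b'  n11⇒n9 (fail-walked)
[39] read 'c'  n9⇒n10
[40] read 'b'  n10⇒n11  → match P1@[36:40],P3@[38:40]
[41] read 'c'  n11⇒n4 (fail-walked)
[42] read 'a'  n4⇒n5
[43] read 'a'  n5⇒n6  → match P0@[38:43]
[44] read 'c'  n6⇒n7 (fail-walked)
[45] read 'a'  n7⇒n0 (fail-walked)
[46] read 'c'  n0⇒n7
[47] read 'b'  n7⇒n8
[48] read 'b'  n8⇒n9
[49] read 'c'  n9⇒n10
[50] read 'b'  n10⇒n11  → match P1@[46:50],P3@[48:50]
[51] read 'b'  n11⇒n9 (fail-walked)
[52] read 'c'  n9⇒n10
[53] read 'b'  n10⇒n11  → match P1@[49:53],P3@[51:53]
[54] read 'c'  n11⇒n4 (fail-walked)
[55] read 'c'  n4⇒n12 (fail-walked)  → match P2@[53:55]
[56] read 'b'  n12⇒n8 (fail-walked)
[57] read 'c'  n8⇒n2 (fail-walked)
[58] read 'b'  n2⇒n3  → match P3@[56:58]
[59] read 'a'  n3⇒n0 (fail-walked)
[60] read 'a'  n0⇒n0
[61] read 'c'  n0⇒n7
[62] read 'b'  n7⇒n8
[63] read 'b'  n8⇒n9
[64] read 'c'  n9⇒n10
[65] read 'b'  n10⇒n11  → match P1@[61:65],P3@[63:65]
[66] read 'c'  n11⇒n4 (fail-walked)
[67] read 'b'  n4⇒n3 (fail-walked)  → match P3@[65:67]

Matches: [[2,3],[5,0],[8,3],[11,0],[17,1],[17,3],[20,2],[26,3],[29,1],[29,3],[32,0],[37,1],[37,3],[40,1],[40,3],[43,0],[50,1],[50,3],[53,1],[53,3],[55,2],[58,3],[65,1],[65,3],[67,3]]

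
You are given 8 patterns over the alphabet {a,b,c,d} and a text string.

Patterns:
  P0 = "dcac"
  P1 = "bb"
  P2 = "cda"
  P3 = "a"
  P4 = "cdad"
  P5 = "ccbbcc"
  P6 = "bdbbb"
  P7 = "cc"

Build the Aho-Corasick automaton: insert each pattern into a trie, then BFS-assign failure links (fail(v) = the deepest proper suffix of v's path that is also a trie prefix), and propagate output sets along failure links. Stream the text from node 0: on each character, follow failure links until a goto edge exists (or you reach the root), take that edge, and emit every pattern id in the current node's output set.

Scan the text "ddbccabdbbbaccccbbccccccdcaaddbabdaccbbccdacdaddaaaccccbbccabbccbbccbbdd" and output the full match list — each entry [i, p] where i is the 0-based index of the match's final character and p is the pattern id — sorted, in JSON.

Build:
Trie nodes:
  n0 'ε': a→10 b→5 c→7 d→1
  n1 'd': c→2
  n2 'dc': a→3
  n3 'dca': c→4
  n4 'dcac': ·  [P0 ends]
  n5 'b': b→6 d→17
  n6 'bb': ·  [P1 ends]
  n7 'c': c→12 d→8
  n8 'cd': a→9
  n9 'cda': d→11  [P2 ends]
  n10 'a': ·  [P3 ends]
  n11 'cdad': ·  [P4 ends]
  n12 'cc': b→13  [P7 ends]
  n13 'ccb': b→14
  n14 'ccbb': c→15
  n15 'ccbbc': c→16
  n16 'ccbbcc': ·  [P5 ends]
  n17 'bd': b→18
  n18 'bdb': b→19
  n19 'bdbb': b→20
  n20 'bdbbb': ·  [P6 ends]

Failure links (BFS by depth):
  fail(1) 'd': from fail(0)=0 chase 'd': 0 ⇒ 0;  out=∅∪out(0)=∅
  fail(5) 'b': from fail(0)=0 chase 'b': 0 ⇒ 0;  out=∅∪out(0)=∅
  fail(7) 'c': from fail(0)=0 chase 'c': 0 ⇒ 0;  out=∅∪out(0)=∅
  fail(10) 'a': from fail(0)=0 chase 'a': 0 ⇒ 0;  out={3}∪out(0)={3}
  fail(2) 'dc': from fail(1)=0 chase 'c': 0 ⇒ 7;  out=∅∪out(7)=∅
  fail(6) 'bb': from fail(5)=0 chase 'b': 0 ⇒ 5;  out={1}∪out(5)={1}
  fail(8) 'cd': from fail(7)=0 chase 'd': 0 ⇒ 1;  out=∅∪out(1)=∅
  fail(12) 'cc': from fail(7)=0 chase 'c': 0 ⇒ 7;  out={7}∪out(7)={7}
  fail(17) 'bd': from fail(5)=0 chase 'd': 0 ⇒ 1;  out=∅∪out(1)=∅
  fail(3) 'dca': from fail(2)=7 chase 'a': 7→0 ⇒ 10;  out=∅∪out(10)={3}
  fail(9) 'cda': from fail(8)=1 chase 'a': 1→0 ⇒ 10;  out={2}∪out(10)={2,3}
  fail(13) 'ccb': from fail(12)=7 chase 'b': 7→0 ⇒ 5;  out=∅∪out(5)=∅
  fail(18) 'bdb': from fail(17)=1 chase 'b': 1→0 ⇒ 5;  out=∅∪out(5)=∅
  fail(4) 'dcac': from fail(3)=10 chase 'c': 10→0 ⇒ 7;  out={0}∪out(7)={0}
  fail(11) 'cdad': from fail(9)=10 chase 'd': 10→0 ⇒ 1;  out={4}∪out(1)={4}
  fail(14) 'ccbb': from fail(13)=5 chase 'b': 5 ⇒ 6;  out=∅∪out(6)={1}
  fail(19) 'bdbb': from fail(18)=5 chase 'b': 5 ⇒ 6;  out=∅∪out(6)={1}
  fail(15) 'ccbbc': from fail(14)=6 chase 'c': 6→5→0 ⇒ 7;  out=∅∪out(7)=∅
  fail(20) 'bdbbb': from fail(19)=6 chase 'b': 6→5 ⇒ 6;  out={6}∪out(6)={1,6}
  fail(16) 'ccbbcc': from fail(15)=7 chase 'c': 7 ⇒ 12;  out={5}∪out(12)={5,7}

Scan:
[0] read 'd'  n0⇒n1
[1] read 'd'  n1⇒n1 (fail-walked)
[2] read 'b'  n1⇒n5 (fail-walked)
[3] read 'c'  n5⇒n7 (fail-walked)
[4] read 'c'  n7⇒n12  ** P7@[3:4]
[5] read 'a'  n12⇒n10 (fail-walked)  ** P3@[5:5]
[6] read 'b'  n10⇒n5 (fail-walked)
[7] read 'd'  n5⇒n17
[8] read 'b'  n17⇒n18
[9] read 'b'  n18⇒n19  ** P1@[8:9]
[10] read 'b'  n19⇒n20  ** P1@[9:10],P6@[6:10]
[11] read 'a'  n20⇒n10 (fail-walked)  ** P3@[11:11]
[12] read 'c'  n10⇒n7 (fail-walked)
[13] read 'c'  n7⇒n12  ** P7@[12:13]
[14] read 'c'  n12⇒n12 (fail-walked)  ** P7@[13:14]
[15] read 'c'  n12⇒n12 (fail-walked)  ** P7@[14:15]
[16] read 'b'  n12⇒n13
[17] read 'b'  n13⇒n14  ** P1@[16:17]
[18] read 'c'  n14⇒n15
[19] read 'c'  n15⇒n16  ** P5@[14:19],P7@[18:19]
[20] read 'c'  n16⇒n12 (fail-walked)  ** P7@[19:20]
[21] read 'c'  n12⇒n12 (fail-walked)  ** P7@[20:21]
[22] read 'c'  n12⇒n12 (fail-walked)  ** P7@[21:22]
[23] read 'c'  n12⇒n12 (fail-walked)  ** P7@[22:23]
[24] read 'd'  n12⇒n8 (fail-walked)
[25] read 'c'  n8⇒n2 (fail-walked)
[26] read 'a'  n2⇒n3  ** P3@[26:26]
[27] read 'a'  n3⇒n10 (fail-walked)  ** P3@[27:27]
[28] read 'd'  n10⇒n1 (fail-walked)
[29] read 'd'  n1⇒n1 (fail-walked)
[30] read 'b'  n1⇒n5 (fail-walked)
[31] read 'a'  n5⇒n10 (fail-walked)  ** P3@[31:31]
[32] read 'b'  n10⇒n5 (fail-walked)
[33] read 'd'  n5⇒n17
[34] read 'a'  n17⇒n10 (fail-walked)  ** P3@[34:34]
[35] read 'c'  n10⇒n7 (fail-walked)
[36] read 'c'  n7⇒n12  ** P7@[35:36]
[37] read 'b'  n12⇒n13
[38] read 'b'  n13⇒n14  ** P1@[37:38]
[39] read 'c'  n14⇒n15
[40] read 'c'  n15⇒n16  ** P5@[35:40],P7@[39:40]
[41] read 'd'  n16⇒n8 (fail-walked)
[42] read 'a'  n8⇒n9  ** P2@[40:42],P3@[42:42]
[43] read 'c'  n9⇒n7 (fail-walked)
[44] read 'd'  n7⇒n8
[45] read 'a'  n8⇒n9  ** P2@[43:45],P3@[45:45]
[46] read 'd'  n9⇒n11  ** P4@[43:46]
[47] read 'd'  n11⇒n1 (fail-walked)
[48] read 'a'  n1⇒n10 (fail-walked)  ** P3@[48:48]
[49] read 'a'  n10⇒n10 (fail-walked)  ** P3@[49:49]
[50] read 'a'  n10⇒n10 (fail-walked)  ** P3@[50:50]
[51] read 'c'  n10⇒n7 (fail-walked)
[52] read 'c'  n7⇒n12  ** P7@[51:52]
[53] read 'c'  n12⇒n12 (fail-walked)  ** P7@[52:53]
[54] read 'c'  n12⇒n12 (fail-walked)  ** P7@[53:54]
[55] read 'b'  n12⇒n13
[56] read 'b'  n13⇒n14  ** P1@[55:56]
[57] read 'c'  n14⇒n15
[58] read 'c'  n15⇒n16  ** P5@[53:58],P7@[57:58]
[59] read 'a'  n16⇒n10 (fail-walked)  ** P3@[59:59]
[60] read 'b'  n10⇒n5 (fail-walked)
[61] read 'b'  n5⇒n6  ** P1@[60:61]
[62] read 'c'  n6⇒n7 (fail-walked)
[63] read 'c'  n7⇒n12  ** P7@[62:63]
[64] read 'b'  n12⇒n13
[65] read 'b'  n13⇒n14  ** P1@[64:65]
[66] read 'c'  n14⇒n15
[67] read 'c'  n15⇒n16  ** P5@[62:67],P7@[66:67]
[68] read 'b'  n16⇒n13 (fail-walked)
[69] read 'b'  n13⇒n14  ** P1@[68:69]
[70] read 'd'  n14⇒n17 (fail-walked)
[71] read 'd'  n17⇒n1 (fail-walked)

Matches: [[4,7],[5,3],[9,1],[10,1],[10,6],[11,3],[13,7],[14,7],[15,7],[17,1],[19,5],[19,7],[20,7],[21,7],[22,7],[23,7],[26,3],[27,3],[31,3],[34,3],[36,7],[38,1],[40,5],[40,7],[42,2],[42,3],[45,2],[45,3],[46,4],[48,3],[49,3],[50,3],[52,7],[53,7],[54,7],[56,1],[58,5],[58,7],[59,3],[61,1],[63,7],[65,1],[67,5],[67,7],[69,1]]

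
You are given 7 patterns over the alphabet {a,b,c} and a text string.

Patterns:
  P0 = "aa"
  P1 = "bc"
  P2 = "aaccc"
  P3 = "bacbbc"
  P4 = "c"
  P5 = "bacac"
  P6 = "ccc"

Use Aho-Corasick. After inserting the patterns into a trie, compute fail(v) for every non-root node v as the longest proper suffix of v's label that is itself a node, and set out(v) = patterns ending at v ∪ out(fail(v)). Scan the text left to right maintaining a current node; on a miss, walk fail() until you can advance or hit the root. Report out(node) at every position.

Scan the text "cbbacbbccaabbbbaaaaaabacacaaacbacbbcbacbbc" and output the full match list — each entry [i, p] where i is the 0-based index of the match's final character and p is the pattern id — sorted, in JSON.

Construct AC machine:
Trie nodes:
  n0 'ε': a→1 b→3 c→13
  n1 'a': a→2
  n2 'aa': c→5  [P0 ends]
  n3 'b': a→8 c→4
  n4 'bc': ·  [P1 ends]
  n5 'aac': c→6
  n6 'aacc': c→7
  n7 'aaccc': ·  [P2 ends]
  n8 'ba': c→9
  n9 'bac': a→14 b→10
  n10 'bacb': b→11
  n11 'bacbb': c→12
  n12 'bacbbc': ·  [P3 ends]
  n13 'c': c→16  [P4 ends]
  n14 'baca': c→15
  n15 'bacac': ·  [P5 ends]
  n16 'cc': c→17
  n17 'ccc': ·  [P6 ends]

Failure links (BFS by depth):
  n1('a'): parent n0 fail=0; on 'a' 0 → fail=0;  out ∅∪∅=∅
  n3('b'): parent n0 fail=0; on 'b' 0 → fail=0;  out ∅∪∅=∅
  n13('c'): parent n0 fail=0; on 'c' 0 → fail=0;  out {4}∪∅={4}
  n2('aa'): parent n1 fail=0; on 'a' 0 → fail=1;  out {0}∪∅={0}
  n4('bc'): parent n3 fail=0; on 'c' 0 → fail=13;  out {1}∪{4}={1,4}
  n8('ba'): parent n3 fail=0; on 'a' 0 → fail=1;  out ∅∪∅=∅
  n16('cc'): parent n13 fail=0; on 'c' 0 → fail=13;  out ∅∪{4}={4}
  n5('aac'): parent n2 fail=1; on 'c' 1→0 → fail=13;  out ∅∪{4}={4}
  n9('bac'): parent n8 fail=1; on 'c' 1→0 → fail=13;  out ∅∪{4}={4}
  n17('ccc'): parent n16 fail=13; on 'c' 13 → fail=16;  out {6}∪{4}={4,6}
  n6('aacc'): parent n5 fail=13; on 'c' 13 → fail=16;  out ∅∪{4}={4}
  n10('bacb'): parent n9 fail=13; on 'b' 13→0 → fail=3;  out ∅∪∅=∅
  n14('baca'): parent n9 fail=13; on 'a' 13→0 → fail=1;  out ∅∪∅=∅
  n7('aaccc'): parent n6 fail=16; on 'c' 16 → fail=17;  out {2}∪{4,6}={2,4,6}
  n11('bacbb'): parent n10 fail=3; on 'b' 3→0 → fail=3;  out ∅∪∅=∅
  n15('bacac'): parent n14 fail=1; on 'c' 1→0 → fail=13;  out {5}∪{4}={4,5}
  n12('bacbbc'): parent n11 fail=3; on 'c' 3 → fail=4;  out {3}∪{1,4}={1,3,4}

Run:
i=0 'c': node 0→13  → match P4@[0:0]
i=1 'b': node 13→3 (fail-walked)
i=2 'b': node 3→3 (fail-walked)
i=3 'a': node 3→8
i=4 'c': node 8→9  → match P4@[4:4]
i=5 'b': node 9→10
i=6 'b': node 10→11
i=7 'c': node 11→12  → match P1@[6:7],P3@[2:7],P4@[7:7]
i=8 'c': node 12→16 (fail-walked)  → match P4@[8:8]
i=9 'a': node 16→1 (fail-walked)
i=10 'a': node 1→2  → match P0@[9:10]
i=11 'b': node 2→3 (fail-walked)
i=12 'b': node 3→3 (fail-walked)
i=13 'b': node 3→3 (fail-walked)
i=14 'b': node 3→3 (fail-walked)
i=15 'a': node 3→8
i=16 'a': node 8→2 (fail-walked)  → match P0@[15:16]
i=17 'a': node 2→2 (fail-walked)  → match P0@[16:17]
i=18 'a': node 2→2 (fail-walked)  → match P0@[17:18]
i=19 'a': node 2→2 (fail-walked)  → match P0@[18:19]
i=20 'a': node 2→2 (fail-walked)  → match P0@[19:20]
i=21 'b': node 2→3 (fail-walked)
i=22 'a': node 3→8
i=23 'c': node 8→9  → match P4@[23:23]
i=24 'a': node 9→14
i=25 'c': node 14→15  → match P4@[25:25],P5@[21:25]
i=26 'a': node 15→1 (fail-walked)
i=27 'a': node 1→2  → match P0@[26:27]
i=28 'a': node 2→2 (fail-walked)  → match P0@[27:28]
i=29 'c': node 2→5  → match P4@[29:29]
i=30 'b': node 5→3 (fail-walked)
i=31 'a': node 3→8
i=32 'c': node 8→9  → match P4@[32:32]
i=33 'b': node 9→10
i=34 'b': node 10→11
i=35 'c': node 11→12  → match P1@[34:35],P3@[30:35],P4@[35:35]
i=36 'b': node 12→3 (fail-walked)
i=37 'a': node 3→8
i=38 'c': node 8→9  → match P4@[38:38]
i=39 'b': node 9→10
i=40 'b': node 10→11
i=41 'c': node 11→12  → match P1@[40:41],P3@[36:41],P4@[41:41]

Matches: [[0,4],[4,4],[7,1],[7,3],[7,4],[8,4],[10,0],[16,0],[17,0],[18,0],[19,0],[20,0],[23,4],[25,4],[25,5],[27,0],[28,0],[29,4],[32,4],[35,1],[35,3],[35,4],[38,4],[41,1],[41,3],[41,4]]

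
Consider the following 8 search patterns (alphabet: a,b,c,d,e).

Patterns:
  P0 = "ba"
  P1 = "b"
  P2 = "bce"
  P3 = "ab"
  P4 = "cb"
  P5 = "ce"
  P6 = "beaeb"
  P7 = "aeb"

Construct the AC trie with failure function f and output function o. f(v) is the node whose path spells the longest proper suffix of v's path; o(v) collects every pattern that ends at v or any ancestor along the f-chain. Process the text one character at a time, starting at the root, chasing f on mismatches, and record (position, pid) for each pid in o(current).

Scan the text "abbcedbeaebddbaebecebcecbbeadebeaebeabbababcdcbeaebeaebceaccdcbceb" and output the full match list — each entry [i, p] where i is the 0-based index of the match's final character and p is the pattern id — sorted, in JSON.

Build:
Trie nodes:
  0='ε' goto a→5 b→1 c→7
  1='b' goto a→2 c→3 e→10  [P1 ends]
  2='ba' goto ·  [P0 ends]
  3='bc' goto e→4
  4='bce' goto ·  [P2 ends]
  5='a' goto b→6 e→14
  6='ab' goto ·  [P3 ends]
  7='c' goto b→8 e→9
  8='cb' goto ·  [P4 ends]
  9='ce' goto ·  [P5 ends]
  10='be' goto a→11
  11='bea' goto e→12
  12='beae' goto b→13
  13='beaeb' goto ·  [P6 ends]
  14='ae' goto b→15
  15='aeb' goto ·  [P7 ends]

BFS fail/out derivation:
  fail(1) 'b': from fail(0)=0 chase 'b': 0 ⇒ 0;  out={1}∪out(0)={1}
  fail(5) 'a': from fail(0)=0 chase 'a': 0 ⇒ 0;  out=∅∪out(0)=∅
  fail(7) 'c': from fail(0)=0 chase 'c': 0 ⇒ 0;  out=∅∪out(0)=∅
  fail(2) 'ba': from fail(1)=0 chase 'a': 0 ⇒ 5;  out={0}∪out(5)={0}
  fail(3) 'bc': from fail(1)=0 chase 'c': 0 ⇒ 7;  out=∅∪out(7)=∅
  fail(6) 'ab': from fail(5)=0 chase 'b': 0 ⇒ 1;  out={3}∪out(1)={1,3}
  fail(8) 'cb': from fail(7)=0 chase 'b': 0 ⇒ 1;  out={4}∪out(1)={1,4}
  fail(9) 'ce': from fail(7)=0 chase 'e': 0 ⇒ 0;  out={5}∪out(0)={5}
  fail(10) 'be': from fail(1)=0 chase 'e': 0 ⇒ 0;  out=∅∪out(0)=∅
  fail(14) 'ae': from fail(5)=0 chase 'e': 0 ⇒ 0;  out=∅∪out(0)=∅
  fail(4) 'bce': from fail(3)=7 chase 'e': 7 ⇒ 9;  out={2}∪out(9)={2,5}
  fail(11) 'bea': from fail(10)=0 chase 'a': 0 ⇒ 5;  out=∅∪out(5)=∅
  fail(15) 'aeb': from fail(14)=0 chase 'b': 0 ⇒ 1;  out={7}∪out(1)={1,7}
  fail(12) 'beae': from fail(11)=5 chase 'e': 5 ⇒ 14;  out=∅∪out(14)=∅
  fail(13) 'beaeb': from fail(12)=14 chase 'b': 14 ⇒ 15;  out={6}∪out(15)={1,6,7}

Scan:
i=0 'a': node 0→5
i=1 'b': node 5→6  emit P1@[1:1],P3@[0:1]
i=2 'b': node 6→1 ·f  emit P1@[2:2]
i=3 'c': node 1→3
i=4 'e': node 3→4  emit P2@[2:4],P5@[3:4]
i=5 'd': node 4→0 ·f
i=6 'b': node 0→1  emit P1@[6:6]
i=7 'e': node 1→10
i=8 'a': node 10→11
i=9 'e': node 11→12
i=10 'b': node 12→13  emit P1@[10:10],P6@[6:10],P7@[8:10]
i=11 'd': node 13→0 ·f
i=12 'd': node 0→0
i=13 'b': node 0→1  emit P1@[13:13]
i=14 'a': node 1→2  emit P0@[13:14]
i=15 'e': node 2→14 ·f
i=16 'b': node 14→15  emit P1@[16:16],P7@[14:16]
i=17 'e': node 15→10 ·f
i=18 'c': node 10→7 ·f
i=19 'e': node 7→9  emit P5@[18:19]
i=20 'b': node 9→1 ·f  emit P1@[20:20]
i=21 'c': node 1→3
i=22 'e': node 3→4  emit P2@[20:22],P5@[21:22]
i=23 'c': node 4→7 ·f
i=24 'b': node 7→8  emit P1@[24:24],P4@[23:24]
i=25 'b': node 8→1 ·f  emit P1@[25:25]
i=26 'e': node 1→10
i=27 'a': node 10→11
i=28 'd': node 11→0 ·f
i=29 'e': node 0→0
i=30 'b': node 0→1  emit P1@[30:30]
i=31 'e': node 1→10
i=32 'a': node 10→11
i=33 'e': node 11→12
i=34 'b': node 12→13  emit P1@[34:34],P6@[30:34],P7@[32:34]
i=35 'e': node 13→10 ·f
i=36 'a': node 10→11
i=37 'b': node 11→6 ·f  emit P1@[37:37],P3@[36:37]
i=38 'b': node 6→1 ·f  emit P1@[38:38]
i=39 'a': node 1→2  emit P0@[38:39]
i=40 'b': node 2→6 ·f  emit P1@[40:40],P3@[39:40]
i=41 'a': node 6→2 ·f  emit P0@[40:41]
i=42 'b': node 2→6 ·f  emit P1@[42:42],P3@[41:42]
i=43 'c': node 6→3 ·f
i=44 'd': node 3→0 ·f
i=45 'c': node 0→7
i=46 'b': node 7→8  emit P1@[46:46],P4@[45:46]
i=47 'e': node 8→10 ·f
i=48 'a': node 10→11
i=49 'e': node 11→12
i=50 'b': node 12→13  emit P1@[50:50],P6@[46:50],P7@[48:50]
i=51 'e': node 13→10 ·f
i=52 'a': node 10→11
i=53 'e': node 11→12
i=54 'b': node 12→13  emit P1@[54:54],P6@[50:54],P7@[52:54]
i=55 'c': node 13→3 ·f
i=56 'e': node 3→4  emit P2@[54:56],P5@[55:56]
i=57 'a': node 4→5 ·f
i=58 'c': node 5→7 ·f
i=59 'c': node 7→7 ·f
i=60 'd': node 7→0 ·f
i=61 'c': node 0→7
i=62 'b': node 7→8  emit P1@[62:62],P4@[61:62]
i=63 'c': node 8→3 ·f
i=64 'e': node 3→4  emit P2@[62:64],P5@[63:64]
i=65 'b': node 4→1 ·f  emit P1@[65:65]

Result: [[1,1],[1,3],[2,1],[4,2],[4,5],[6,1],[10,1],[10,6],[10,7],[13,1],[14,0],[16,1],[16,7],[19,5],[20,1],[22,2],[22,5],[24,1],[24,4],[25,1],[30,1],[34,1],[34,6],[34,7],[37,1],[37,3],[38,1],[39,0],[40,1],[40,3],[41,0],[42,1],[42,3],[46,1],[46,4],[50,1],[50,6],[50,7],[54,1],[54,6],[54,7],[56,2],[56,5],[62,1],[62,4],[64,2],[64,5],[65,1]]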